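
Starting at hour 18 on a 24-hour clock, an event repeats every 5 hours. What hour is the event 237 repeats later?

3

237·5 = 1185.
1185 = 49·24 + 9, so 1185 mod 24 = 9.
(18 + 9) mod 24 = 3.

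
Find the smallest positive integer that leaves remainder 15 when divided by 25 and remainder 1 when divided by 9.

190

x ≡ 1 (mod 9) gives x ∈ {1, 10, 19, 28, 37, 46, 55, 64, …}.
The first of these with x mod 25 = 15 is 190.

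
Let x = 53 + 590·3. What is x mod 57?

590·3 = 1770.
1770 = 31·57 + 3, so 1770 mod 57 = 3.
(53 + 3) mod 57 = 56.

56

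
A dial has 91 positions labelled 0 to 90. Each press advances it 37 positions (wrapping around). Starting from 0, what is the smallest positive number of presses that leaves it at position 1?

37·32 = 1184 = 13·91 + 1, so 37⁻¹ ≡ 32 (mod 91).

32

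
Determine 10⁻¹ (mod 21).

19

21 = 2·10 + 1
10 = 10·1 + 0
Back-substituting gives 10·19 ≡ 1 (mod 21).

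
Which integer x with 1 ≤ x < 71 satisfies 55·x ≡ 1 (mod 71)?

55·31 = 1705 = 24·71 + 1, so 55⁻¹ ≡ 31 (mod 71).

31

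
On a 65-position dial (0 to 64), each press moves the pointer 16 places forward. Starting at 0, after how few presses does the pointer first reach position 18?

58

The inverse of 16 mod 65 is 61 (since 16·61 = 976 ≡ 1).
Multiplying both sides by 61: x ≡ 61·18 = 1098 ≡ 58 (mod 65).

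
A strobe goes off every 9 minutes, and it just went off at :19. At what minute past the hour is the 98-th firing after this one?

1

98·9 = 882.
882 mod 60 = 42 (since 14·60 = 840).
(19 + 42) mod 60 = 1.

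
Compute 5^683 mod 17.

11

By repeated squaring mod 17: 5^1≡5, 5^2≡8, 5^4≡13, 5^8≡16, 5^16≡1, 5^32≡1, 5^64≡1, 5^128≡1, 5^256≡1, 5^512≡1.
Since 683 = 1 + 2 + 8 + 32 + 128 + 512 in binary, 5^683 ≡ 5·8·16·1·1·1 ≡ 11 (mod 17).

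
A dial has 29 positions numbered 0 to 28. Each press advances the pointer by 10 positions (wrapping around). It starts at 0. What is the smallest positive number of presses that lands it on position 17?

10⁻¹ ≡ 3 (mod 29) because 10·3 = 30 = 1·29 + 1.
So x ≡ 3·17 = 51 ≡ 22 (mod 29).
Check: 10·22 = 220 = 7·29 + 17.

22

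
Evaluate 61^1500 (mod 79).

By repeated squaring mod 79: 61^1≡61, 61^2≡8, 61^4≡64, 61^8≡67, 61^16≡65, 61^32≡38, 61^64≡22, 61^128≡10, 61^256≡21, 61^512≡46, 61^1024≡62.
Since 1500 = 4 + 8 + 16 + 64 + 128 + 256 + 1024 in binary, 61^1500 ≡ 64·67·65·22·10·21·62 ≡ 46 (mod 79).

46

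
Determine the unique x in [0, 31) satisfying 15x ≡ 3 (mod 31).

25

15⁻¹ ≡ 29 (mod 31) because 15·29 = 435 = 14·31 + 1.
Multiplying both sides by 29: x ≡ 29·3 = 87 ≡ 25 (mod 31).
Check: 15·25 = 375 = 12·31 + 3.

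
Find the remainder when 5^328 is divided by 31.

5

Successive squares of 5 mod 31: 5^1≡5, 5^2≡25, 5^4≡5, 5^8≡25, 5^16≡5, 5^32≡25, 5^64≡5, 5^128≡25, 5^256≡5.
Since 328 = 8 + 64 + 256 in binary, 5^328 ≡ 25·5·5 ≡ 5 (mod 31).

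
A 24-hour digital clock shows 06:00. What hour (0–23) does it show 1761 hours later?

15

1761 = 73·24 + 9, so 1761 mod 24 = 9.
(6 + 9) mod 24 = 15.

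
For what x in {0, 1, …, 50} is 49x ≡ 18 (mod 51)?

42

The inverse of 49 mod 51 is 25 (since 49·25 = 1225 ≡ 1).
So x ≡ 25·18 = 450 ≡ 42 (mod 51).
Check: 49·42 = 2058 = 40·51 + 18.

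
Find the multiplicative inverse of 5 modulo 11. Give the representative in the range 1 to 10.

9

11 = 2·5 + 1
5 = 5·1 + 0
Back-substituting gives 5·9 ≡ 1 (mod 11).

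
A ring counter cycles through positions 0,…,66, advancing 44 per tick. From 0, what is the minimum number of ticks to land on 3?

29

44⁻¹ ≡ 32 (mod 67) because 44·32 = 1408 = 21·67 + 1.
Multiplying both sides by 32: x ≡ 32·3 = 96 ≡ 29 (mod 67).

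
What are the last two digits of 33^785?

93

By repeated squaring mod 100: 33^1≡33, 33^2≡89, 33^4≡21, 33^8≡41, 33^16≡81, 33^32≡61, 33^64≡21, 33^128≡41, 33^256≡81, 33^512≡61.
785 = 1 + 16 + 256 + 512, so 33^785 ≡ 33·81·81·61 ≡ 93 (mod 100).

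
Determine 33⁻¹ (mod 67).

65

67 = 2·33 + 1
33 = 33·1 + 0
Back-substituting gives 33·65 ≡ 1 (mod 67).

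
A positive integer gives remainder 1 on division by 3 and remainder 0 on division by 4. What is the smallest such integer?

Since 4·1 ≡ 1 (mod 3), take x = 0 + 4·((1−0)·1 mod 3) = 0 + 4·1 = 4.
Check: 4 mod 3 = 1, 4 mod 4 = 0.

4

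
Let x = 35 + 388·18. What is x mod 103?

15

388·18 = 6984.
6984 = 67·103 + 83, so 6984 mod 103 = 83.
(35 + 83) mod 103 = 15.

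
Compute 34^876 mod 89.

1

Successive squares of 34 mod 89: 34^1≡34, 34^2≡88, 34^4≡1, 34^8≡1, 34^16≡1, 34^32≡1, 34^64≡1, 34^128≡1, 34^256≡1, 34^512≡1.
876 = 4 + 8 + 32 + 64 + 256 + 512, so 34^876 ≡ 1·1·1·1·1·1 ≡ 1 (mod 89).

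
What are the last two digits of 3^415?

Successive squares of 3 mod 100: 3^1≡3, 3^2≡9, 3^4≡81, 3^8≡61, 3^16≡21, 3^32≡41, 3^64≡81, 3^128≡61, 3^256≡21.
415 = 1 + 2 + 4 + 8 + 16 + 128 + 256, so 3^415 ≡ 3·9·81·61·21·61·21 ≡ 7 (mod 100).

07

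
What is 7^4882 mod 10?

9

Last digits of 7^n: 7, 9, 3, 1 (period 4).
4882 leaves remainder 2 on division by 4, so 7^4882 ends in 9.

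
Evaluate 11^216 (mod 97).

96

Successive squares of 11 mod 97: 11^1≡11, 11^2≡24, 11^4≡91, 11^8≡36, 11^16≡35, 11^32≡61, 11^64≡35, 11^128≡61.
216 = 8 + 16 + 64 + 128, so 11^216 ≡ 36·35·35·61 ≡ 96 (mod 97).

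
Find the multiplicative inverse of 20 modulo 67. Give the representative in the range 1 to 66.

57

20·57 = 1140 = 17·67 + 1, so 20⁻¹ ≡ 57 (mod 67).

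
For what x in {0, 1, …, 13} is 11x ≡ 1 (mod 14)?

11⁻¹ ≡ 9 (mod 14) because 11·9 = 99 = 7·14 + 1.
So x ≡ 9·1 = 9 ≡ 9 (mod 14).
Check: 11·9 = 99 = 7·14 + 1.

9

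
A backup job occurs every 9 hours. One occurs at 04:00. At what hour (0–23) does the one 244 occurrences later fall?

16

244·9 = 2196.
Dividing 2196 by 24 gives quotient 91 and remainder 12.
(4 + 12) mod 24 = 16.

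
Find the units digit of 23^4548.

1

Last digits of 3^n: 3, 9, 7, 1 (period 4).
4548 leaves remainder 0 on division by 4, so 23^4548 ends in 1.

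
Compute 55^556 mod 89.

1

Successive squares of 55 mod 89: 55^1≡55, 55^2≡88, 55^4≡1, 55^8≡1, 55^16≡1, 55^32≡1, 55^64≡1, 55^128≡1, 55^256≡1, 55^512≡1.
Since 556 = 4 + 8 + 32 + 512 in binary, 55^556 ≡ 1·1·1·1 ≡ 1 (mod 89).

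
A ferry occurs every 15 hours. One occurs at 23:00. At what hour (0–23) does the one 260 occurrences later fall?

260·15 = 3900.
3900 − 162·24 = 12, so 3900 ≡ 12 (mod 24).
(23 + 12) mod 24 = 11.

11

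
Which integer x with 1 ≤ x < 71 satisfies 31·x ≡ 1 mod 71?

55

31·55 = 1705 = 24·71 + 1, so 31⁻¹ ≡ 55 (mod 71).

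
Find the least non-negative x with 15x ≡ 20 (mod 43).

15⁻¹ ≡ 23 (mod 43) because 15·23 = 345 = 8·43 + 1.
Multiplying both sides by 23: x ≡ 23·20 = 460 ≡ 30 (mod 43).

30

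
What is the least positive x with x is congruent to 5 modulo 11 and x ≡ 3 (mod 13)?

x ≡ 5 (mod 11) gives x ∈ {5, 16}.
The first of these with x mod 13 = 3 is 16.

16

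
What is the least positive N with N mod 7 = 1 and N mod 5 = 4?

29

x ≡ 4 (mod 5) gives x ∈ {4, 9, 14, 19, 24, 29}.
The first of these with x mod 7 = 1 is 29.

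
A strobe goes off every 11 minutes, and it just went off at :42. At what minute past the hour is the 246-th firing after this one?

48

246·11 = 2706.
2706 = 45·60 + 6, so 2706 mod 60 = 6.
(42 + 6) mod 60 = 48.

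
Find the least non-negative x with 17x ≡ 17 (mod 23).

The inverse of 17 mod 23 is 19 (since 17·19 = 323 ≡ 1).
So x ≡ 19·17 = 323 ≡ 1 (mod 23).

1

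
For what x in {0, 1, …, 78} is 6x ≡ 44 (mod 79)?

60

The inverse of 6 mod 79 is 66 (since 6·66 = 396 ≡ 1).
Multiplying both sides by 66: x ≡ 66·44 = 2904 ≡ 60 (mod 79).
Check: 6·60 = 360 = 4·79 + 44.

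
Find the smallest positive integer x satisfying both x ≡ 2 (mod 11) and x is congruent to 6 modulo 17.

Since 17·2 ≡ 1 (mod 11), take x = 6 + 17·((2−6)·2 mod 11) = 6 + 17·3 = 57.
Check: 57 mod 11 = 2, 57 mod 17 = 6.

57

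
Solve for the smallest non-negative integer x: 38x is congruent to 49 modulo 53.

25

38⁻¹ ≡ 7 (mod 53) because 38·7 = 266 = 5·53 + 1.
Multiplying both sides by 7: x ≡ 7·49 = 343 ≡ 25 (mod 53).
Check: 38·25 = 950 = 17·53 + 49.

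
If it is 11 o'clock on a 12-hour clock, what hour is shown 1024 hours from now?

3

1024 mod 12 = 4 (since 85·12 = 1020).
11 + 4 → 3 on a 12-hour dial.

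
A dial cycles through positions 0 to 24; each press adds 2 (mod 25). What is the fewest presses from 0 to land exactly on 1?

13

2·13 = 26 = 1·25 + 1, so 2⁻¹ ≡ 13 (mod 25).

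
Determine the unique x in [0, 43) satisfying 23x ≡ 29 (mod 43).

5

The inverse of 23 mod 43 is 15 (since 23·15 = 345 ≡ 1).
So x ≡ 15·29 = 435 ≡ 5 (mod 43).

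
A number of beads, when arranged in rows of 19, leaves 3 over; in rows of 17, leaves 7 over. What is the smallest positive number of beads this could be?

41

x ≡ 7 (mod 17) gives x ∈ {7, 24, 41}.
The first of these with x mod 19 = 3 is 41.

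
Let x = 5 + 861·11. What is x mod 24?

861·11 = 9471.
9471 = 394·24 + 15, so 9471 mod 24 = 15.
(5 + 15) mod 24 = 20.

20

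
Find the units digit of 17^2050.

The units digit of 17^n cycles with period 4: 7, 9, 3, 1, …
2050 mod 4 = 2, so the last digit matches 7^2 = 9.

9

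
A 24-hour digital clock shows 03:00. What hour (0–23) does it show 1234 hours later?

13

Dividing 1234 by 24 gives quotient 51 and remainder 10.
(3 + 10) mod 24 = 13.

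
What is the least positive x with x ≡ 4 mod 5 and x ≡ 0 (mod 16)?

64

x ≡ 4 (mod 5) gives x ∈ {4, 9, 14, 19, 24, 29, 34, 39, …}.
The first of these with x mod 16 = 0 is 64.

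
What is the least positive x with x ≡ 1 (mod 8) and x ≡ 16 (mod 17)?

33

x ≡ 1 (mod 8) gives x ∈ {1, 9, 17, 25, 33}.
The first of these with x mod 17 = 16 is 33.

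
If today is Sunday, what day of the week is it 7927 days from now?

Dividing 7927 by 7 gives quotient 1132 and remainder 3.
Sunday + 3 days → Wednesday.

Wednesday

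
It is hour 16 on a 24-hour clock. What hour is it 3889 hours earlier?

3889 − 162·24 = 1, so 3889 ≡ 1 (mod 24).
(16 − 1) mod 24 = 15.

15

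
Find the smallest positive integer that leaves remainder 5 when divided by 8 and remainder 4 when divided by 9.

Since 9·1 ≡ 1 (mod 8), take x = 4 + 9·((5−4)·1 mod 8) = 4 + 9·1 = 13.
Check: 13 mod 8 = 5, 13 mod 9 = 4.

13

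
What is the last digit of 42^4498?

4

The units digit of 42^n cycles with period 4: 2, 4, 8, 6, …
4498 mod 4 = 2, so the last digit matches 2^2 = 4.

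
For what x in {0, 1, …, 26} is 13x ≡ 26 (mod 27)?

The inverse of 13 mod 27 is 25 (since 13·25 = 325 ≡ 1).
Multiplying both sides by 25: x ≡ 25·26 = 650 ≡ 2 (mod 27).
Check: 13·2 = 26 = 0·27 + 26.

2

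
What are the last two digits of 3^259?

Successive squares of 3 mod 100: 3^1≡3, 3^2≡9, 3^4≡81, 3^8≡61, 3^16≡21, 3^32≡41, 3^64≡81, 3^128≡61, 3^256≡21.
259 = 1 + 2 + 256, so 3^259 ≡ 3·9·21 ≡ 67 (mod 100).

67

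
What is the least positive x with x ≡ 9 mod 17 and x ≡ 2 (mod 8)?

26

x ≡ 2 (mod 8) gives x ∈ {2, 10, 18, 26}.
The first of these with x mod 17 = 9 is 26.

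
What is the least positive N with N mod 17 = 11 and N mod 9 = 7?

x ≡ 7 (mod 9) gives x ∈ {7, 16, 25, 34, 43, 52, 61, 70, …}.
The first of these with x mod 17 = 11 is 79.

79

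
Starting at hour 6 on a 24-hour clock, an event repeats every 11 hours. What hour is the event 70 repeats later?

70·11 = 770.
770 = 32·24 + 2, so 770 mod 24 = 2.
(6 + 2) mod 24 = 8.

8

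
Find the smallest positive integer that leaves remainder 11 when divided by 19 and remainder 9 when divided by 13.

87

Since 13·3 ≡ 1 (mod 19), take x = 9 + 13·((11−9)·3 mod 19) = 9 + 13·6 = 87.
Check: 87 mod 19 = 11, 87 mod 13 = 9.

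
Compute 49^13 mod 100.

Square-and-reduce mod 100: 49^1≡49, 49^2≡1, 49^4≡1, 49^8≡1.
Since 13 = 1 + 4 + 8 in binary, 49^13 ≡ 49·1·1 ≡ 49 (mod 100).

49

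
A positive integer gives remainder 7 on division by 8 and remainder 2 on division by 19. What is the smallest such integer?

x ≡ 7 (mod 8) gives x ∈ {7, 15, 23, 31, 39, 47, 55, 63, …}.
The first of these with x mod 19 = 2 is 135.

135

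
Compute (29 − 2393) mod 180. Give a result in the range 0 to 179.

2393 mod 180 = 53 (since 13·180 = 2340).
(29 − 53) mod 180 = 156.

156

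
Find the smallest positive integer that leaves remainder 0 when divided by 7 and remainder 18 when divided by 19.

56

x ≡ 0 (mod 7) gives x ∈ {0, 7, 14, 21, 28, 35, 42, 49, …}.
The first of these with x mod 19 = 18 is 56.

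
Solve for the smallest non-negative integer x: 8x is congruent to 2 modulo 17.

8⁻¹ ≡ 15 (mod 17) because 8·15 = 120 = 7·17 + 1.
So x ≡ 15·2 = 30 ≡ 13 (mod 17).

13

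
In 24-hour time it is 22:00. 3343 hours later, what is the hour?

3343 = 139·24 + 7, so 3343 mod 24 = 7.
(22 + 7) mod 24 = 5.

5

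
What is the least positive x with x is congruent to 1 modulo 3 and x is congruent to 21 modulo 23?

67

Since 23·2 ≡ 1 (mod 3), take x = 21 + 23·((1−21)·2 mod 3) = 21 + 23·2 = 67.
Check: 67 mod 3 = 1, 67 mod 23 = 21.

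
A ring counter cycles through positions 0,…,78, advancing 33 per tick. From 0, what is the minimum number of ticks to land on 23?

The inverse of 33 mod 79 is 12 (since 33·12 = 396 ≡ 1).
Multiplying both sides by 12: x ≡ 12·23 = 276 ≡ 39 (mod 79).
Check: 33·39 = 1287 = 16·79 + 23.

39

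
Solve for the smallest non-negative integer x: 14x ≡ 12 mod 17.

13

14⁻¹ ≡ 11 (mod 17) because 14·11 = 154 = 9·17 + 1.
Multiplying both sides by 11: x ≡ 11·12 = 132 ≡ 13 (mod 17).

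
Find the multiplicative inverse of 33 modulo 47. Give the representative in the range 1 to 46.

10

33·10 = 330 = 7·47 + 1, so 33⁻¹ ≡ 10 (mod 47).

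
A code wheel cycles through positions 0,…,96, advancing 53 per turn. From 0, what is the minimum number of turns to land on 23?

53⁻¹ ≡ 11 (mod 97) because 53·11 = 583 = 6·97 + 1.
Multiplying both sides by 11: x ≡ 11·23 = 253 ≡ 59 (mod 97).

59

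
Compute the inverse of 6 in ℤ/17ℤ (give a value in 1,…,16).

6·3 = 18 = 1·17 + 1, so 6⁻¹ ≡ 3 (mod 17).

3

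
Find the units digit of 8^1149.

Powers of 8 mod 10 repeat with period 4: 8, 4, 2, 6.
1149 mod 4 = 1, so the last digit matches 8^1 = 8.

8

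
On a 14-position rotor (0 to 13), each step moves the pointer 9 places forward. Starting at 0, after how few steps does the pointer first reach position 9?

9⁻¹ ≡ 11 (mod 14) because 9·11 = 99 = 7·14 + 1.
Multiplying both sides by 11: x ≡ 11·9 = 99 ≡ 1 (mod 14).
Check: 9·1 = 9 = 0·14 + 9.

1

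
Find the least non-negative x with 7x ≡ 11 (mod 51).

38

The inverse of 7 mod 51 is 22 (since 7·22 = 154 ≡ 1).
Multiplying both sides by 22: x ≡ 22·11 = 242 ≡ 38 (mod 51).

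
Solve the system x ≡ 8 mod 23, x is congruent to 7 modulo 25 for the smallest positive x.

Since 25·12 ≡ 1 (mod 23), take x = 7 + 25·((8−7)·12 mod 23) = 7 + 25·12 = 307.
Check: 307 mod 23 = 8, 307 mod 25 = 7.

307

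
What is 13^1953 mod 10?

3

Last digits of 3^n: 3, 9, 7, 1 (period 4).
1953 mod 4 = 1, so the last digit matches 3^1 = 3.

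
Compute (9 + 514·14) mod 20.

5

514·14 = 7196.
Dividing 7196 by 20 gives quotient 359 and remainder 16.
(9 + 16) mod 20 = 5.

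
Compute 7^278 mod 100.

49

By repeated squaring mod 100: 7^1≡7, 7^2≡49, 7^4≡1, 7^8≡1, 7^16≡1, 7^32≡1, 7^64≡1, 7^128≡1, 7^256≡1.
Since 278 = 2 + 4 + 16 + 256 in binary, 7^278 ≡ 49·1·1·1 ≡ 49 (mod 100).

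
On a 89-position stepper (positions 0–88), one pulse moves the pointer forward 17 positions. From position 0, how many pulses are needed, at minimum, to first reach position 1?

21

17·21 = 357 = 4·89 + 1, so 17⁻¹ ≡ 21 (mod 89).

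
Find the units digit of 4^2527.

The units digit of 4^n cycles with period 2: 4, 6, …
2527 leaves remainder 1 on division by 2, so 4^2527 ends in 4.

4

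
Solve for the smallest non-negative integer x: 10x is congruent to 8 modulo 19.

16

10⁻¹ ≡ 2 (mod 19) because 10·2 = 20 = 1·19 + 1.
So x ≡ 2·8 = 16 ≡ 16 (mod 19).
Check: 10·16 = 160 = 8·19 + 8.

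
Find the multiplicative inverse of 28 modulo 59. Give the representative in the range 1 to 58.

19

28·19 = 532 = 9·59 + 1, so 28⁻¹ ≡ 19 (mod 59).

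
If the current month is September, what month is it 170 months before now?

July

Dividing 170 by 12 gives quotient 14 and remainder 2.
September − 2 months → July.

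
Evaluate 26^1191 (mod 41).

29

Successive squares of 26 mod 41: 26^1≡26, 26^2≡20, 26^4≡31, 26^8≡18, 26^16≡37, 26^32≡16, 26^64≡10, 26^128≡18, 26^256≡37, 26^512≡16, 26^1024≡10.
1191 = 1 + 2 + 4 + 32 + 128 + 1024, so 26^1191 ≡ 26·20·31·16·18·10 ≡ 29 (mod 41).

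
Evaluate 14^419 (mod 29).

Successive squares of 14 mod 29: 14^1≡14, 14^2≡22, 14^4≡20, 14^8≡23, 14^16≡7, 14^32≡20, 14^64≡23, 14^128≡7, 14^256≡20.
Since 419 = 1 + 2 + 32 + 128 + 256 in binary, 14^419 ≡ 14·22·20·7·20 ≡ 27 (mod 29).

27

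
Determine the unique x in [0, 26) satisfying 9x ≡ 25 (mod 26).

23

9⁻¹ ≡ 3 (mod 26) because 9·3 = 27 = 1·26 + 1.
Multiplying both sides by 3: x ≡ 3·25 = 75 ≡ 23 (mod 26).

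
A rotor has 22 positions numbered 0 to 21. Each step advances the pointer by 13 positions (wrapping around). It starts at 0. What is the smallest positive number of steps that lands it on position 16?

8

13⁻¹ ≡ 17 (mod 22) because 13·17 = 221 = 10·22 + 1.
So x ≡ 17·16 = 272 ≡ 8 (mod 22).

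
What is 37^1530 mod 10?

Powers of 7 mod 10 repeat with period 4: 7, 9, 3, 1.
1530 leaves remainder 2 on division by 4, so 37^1530 ends in 9.

9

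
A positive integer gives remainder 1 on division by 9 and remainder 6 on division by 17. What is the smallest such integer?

x ≡ 1 (mod 9) gives x ∈ {1, 10, 19, 28, 37, 46, 55, 64, …}.
The first of these with x mod 17 = 6 is 91.

91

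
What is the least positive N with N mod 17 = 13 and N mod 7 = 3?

Since 7·5 ≡ 1 (mod 17), take x = 3 + 7·((13−3)·5 mod 17) = 3 + 7·16 = 115.
Check: 115 mod 17 = 13, 115 mod 7 = 3.

115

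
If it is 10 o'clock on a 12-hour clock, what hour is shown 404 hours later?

404 mod 12 = 8 (since 33·12 = 396).
10 + 8 → 6 on a 12-hour dial.

6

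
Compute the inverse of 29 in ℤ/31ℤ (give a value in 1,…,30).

29·15 = 435 = 14·31 + 1, so 29⁻¹ ≡ 15 (mod 31).

15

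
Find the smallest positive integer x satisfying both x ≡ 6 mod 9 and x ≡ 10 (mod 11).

x ≡ 6 (mod 9) gives x ∈ {6, 15, 24, 33, 42, 51, 60, 69, …}.
The first of these with x mod 11 = 10 is 87.

87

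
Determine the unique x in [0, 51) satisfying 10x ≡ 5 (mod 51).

10⁻¹ ≡ 46 (mod 51) because 10·46 = 460 = 9·51 + 1.
So x ≡ 46·5 = 230 ≡ 26 (mod 51).

26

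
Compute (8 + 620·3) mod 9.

5

620·3 = 1860.
1860 − 206·9 = 6, so 1860 ≡ 6 (mod 9).
(8 + 6) mod 9 = 5.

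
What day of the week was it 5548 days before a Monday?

Thursday

5548 mod 7 = 4 (since 792·7 = 5544).
Monday − 4 days → Thursday.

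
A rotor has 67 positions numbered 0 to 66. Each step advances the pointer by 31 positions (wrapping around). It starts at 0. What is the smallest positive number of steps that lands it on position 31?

31⁻¹ ≡ 13 (mod 67) because 31·13 = 403 = 6·67 + 1.
Multiplying both sides by 13: x ≡ 13·31 = 403 ≡ 1 (mod 67).
Check: 31·1 = 31 = 0·67 + 31.

1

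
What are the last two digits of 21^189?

Square-and-reduce mod 100: 21^1≡21, 21^2≡41, 21^4≡81, 21^8≡61, 21^16≡21, 21^32≡41, 21^64≡81, 21^128≡61.
189 = 1 + 4 + 8 + 16 + 32 + 128, so 21^189 ≡ 21·81·61·21·41·61 ≡ 81 (mod 100).

81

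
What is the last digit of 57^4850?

9

The units digit of 57^n cycles with period 4: 7, 9, 3, 1, …
4850 leaves remainder 2 on division by 4, so 57^4850 ends in 9.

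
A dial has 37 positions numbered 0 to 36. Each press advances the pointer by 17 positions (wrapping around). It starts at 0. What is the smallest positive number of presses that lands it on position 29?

30

17⁻¹ ≡ 24 (mod 37) because 17·24 = 408 = 11·37 + 1.
So x ≡ 24·29 = 696 ≡ 30 (mod 37).
Check: 17·30 = 510 = 13·37 + 29.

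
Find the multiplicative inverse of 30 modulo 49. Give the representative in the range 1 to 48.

18

30·18 = 540 = 11·49 + 1, so 30⁻¹ ≡ 18 (mod 49).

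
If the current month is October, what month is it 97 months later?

November

97 = 8·12 + 1, so 97 mod 12 = 1.
October + 1 month → November.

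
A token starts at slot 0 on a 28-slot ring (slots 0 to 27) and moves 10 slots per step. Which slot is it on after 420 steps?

0

420·10 = 4200.
4200 = 150·28 + 0, so 4200 mod 28 = 0.
(0 + 0) mod 28 = 0.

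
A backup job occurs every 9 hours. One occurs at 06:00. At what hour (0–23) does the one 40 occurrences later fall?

40·9 = 360.
360 − 15·24 = 0, so 360 ≡ 0 (mod 24).
(6 + 0) mod 24 = 6.

6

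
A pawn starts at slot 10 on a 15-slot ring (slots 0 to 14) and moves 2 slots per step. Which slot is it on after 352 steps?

9

352·2 = 704.
704 − 46·15 = 14, so 704 ≡ 14 (mod 15).
(10 + 14) mod 15 = 9.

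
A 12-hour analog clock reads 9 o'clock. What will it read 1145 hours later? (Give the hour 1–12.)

1145 = 95·12 + 5, so 1145 mod 12 = 5.
9 + 5 → 2 on a 12-hour dial.

2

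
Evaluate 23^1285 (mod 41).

40

Square-and-reduce mod 41: 23^1≡23, 23^2≡37, 23^4≡16, 23^8≡10, 23^16≡18, 23^32≡37, 23^64≡16, 23^128≡10, 23^256≡18, 23^512≡37, 23^1024≡16.
Since 1285 = 1 + 4 + 256 + 1024 in binary, 23^1285 ≡ 23·16·18·16 ≡ 40 (mod 41).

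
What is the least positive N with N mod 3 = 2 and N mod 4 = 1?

Since 4·1 ≡ 1 (mod 3), take x = 1 + 4·((2−1)·1 mod 3) = 1 + 4·1 = 5.
Check: 5 mod 3 = 2, 5 mod 4 = 1.

5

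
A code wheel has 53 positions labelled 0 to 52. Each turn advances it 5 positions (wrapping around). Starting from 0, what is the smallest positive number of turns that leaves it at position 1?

32

53 = 10·5 + 3
5 = 1·3 + 2
3 = 1·2 + 1
2 = 2·1 + 0
Back-substituting gives 5·32 ≡ 1 (mod 53).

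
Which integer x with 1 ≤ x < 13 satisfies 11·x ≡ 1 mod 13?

11·6 = 66 = 5·13 + 1, so 11⁻¹ ≡ 6 (mod 13).

6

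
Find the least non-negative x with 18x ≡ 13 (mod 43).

27

18⁻¹ ≡ 12 (mod 43) because 18·12 = 216 = 5·43 + 1.
So x ≡ 12·13 = 156 ≡ 27 (mod 43).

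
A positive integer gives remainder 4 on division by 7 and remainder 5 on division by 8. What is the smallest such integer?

53

Since 8·1 ≡ 1 (mod 7), take x = 5 + 8·((4−5)·1 mod 7) = 5 + 8·6 = 53.
Check: 53 mod 7 = 4, 53 mod 8 = 5.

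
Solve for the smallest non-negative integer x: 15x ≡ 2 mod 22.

15⁻¹ ≡ 3 (mod 22) because 15·3 = 45 = 2·22 + 1.
Multiplying both sides by 3: x ≡ 3·2 = 6 ≡ 6 (mod 22).
Check: 15·6 = 90 = 4·22 + 2.

6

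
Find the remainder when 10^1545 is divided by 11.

10

By repeated squaring mod 11: 10^1≡10, 10^2≡1, 10^4≡1, 10^8≡1, 10^16≡1, 10^32≡1, 10^64≡1, 10^128≡1, 10^256≡1, 10^512≡1, 10^1024≡1.
1545 = 1 + 8 + 512 + 1024, so 10^1545 ≡ 10·1·1·1 ≡ 10 (mod 11).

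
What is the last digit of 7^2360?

1

The units digit of 7^n cycles with period 4: 7, 9, 3, 1, …
2360 mod 4 = 0, so the last digit matches 7^4 = 1.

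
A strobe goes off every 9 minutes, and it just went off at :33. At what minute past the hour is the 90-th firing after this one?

3

90·9 = 810.
810 mod 60 = 30 (since 13·60 = 780).
(33 + 30) mod 60 = 3.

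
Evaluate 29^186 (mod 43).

16

Successive squares of 29 mod 43: 29^1≡29, 29^2≡24, 29^4≡17, 29^8≡31, 29^16≡15, 29^32≡10, 29^64≡14, 29^128≡24.
Since 186 = 2 + 8 + 16 + 32 + 128 in binary, 29^186 ≡ 24·31·15·10·24 ≡ 16 (mod 43).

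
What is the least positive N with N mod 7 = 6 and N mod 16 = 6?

6

x ≡ 6 (mod 7) gives x ∈ {6}.
The first of these with x mod 16 = 6 is 6.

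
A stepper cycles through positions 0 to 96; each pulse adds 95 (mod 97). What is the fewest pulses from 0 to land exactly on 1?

97 = 1·95 + 2
95 = 47·2 + 1
2 = 2·1 + 0
Back-substituting gives 95·48 ≡ 1 (mod 97).

48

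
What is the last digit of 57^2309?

Last digits of 7^n: 7, 9, 3, 1 (period 4).
2309 mod 4 = 1, so the last digit matches 7^1 = 7.

7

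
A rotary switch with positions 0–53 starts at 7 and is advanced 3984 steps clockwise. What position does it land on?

Dividing 3984 by 54 gives quotient 73 and remainder 42.
(7 + 42) mod 54 = 49.

49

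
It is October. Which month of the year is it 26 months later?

December

Dividing 26 by 12 gives quotient 2 and remainder 2.
October + 2 months → December.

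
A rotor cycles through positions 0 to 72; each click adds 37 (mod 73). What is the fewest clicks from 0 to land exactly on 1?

37·2 = 74 = 1·73 + 1, so 37⁻¹ ≡ 2 (mod 73).

2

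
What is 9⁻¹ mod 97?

54

97 = 10·9 + 7
9 = 1·7 + 2
7 = 3·2 + 1
2 = 2·1 + 0
Back-substituting gives 9·54 ≡ 1 (mod 97).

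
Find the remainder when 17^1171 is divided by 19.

17

Successive squares of 17 mod 19: 17^1≡17, 17^2≡4, 17^4≡16, 17^8≡9, 17^16≡5, 17^32≡6, 17^64≡17, 17^128≡4, 17^256≡16, 17^512≡9, 17^1024≡5.
1171 = 1 + 2 + 16 + 128 + 1024, so 17^1171 ≡ 17·4·5·4·5 ≡ 17 (mod 19).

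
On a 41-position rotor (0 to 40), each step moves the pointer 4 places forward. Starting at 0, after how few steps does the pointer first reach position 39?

The inverse of 4 mod 41 is 31 (since 4·31 = 124 ≡ 1).
Multiplying both sides by 31: x ≡ 31·39 = 1209 ≡ 20 (mod 41).
Check: 4·20 = 80 = 1·41 + 39.

20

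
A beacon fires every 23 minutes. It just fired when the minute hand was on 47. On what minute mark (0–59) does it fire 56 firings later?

56·23 = 1288.
Dividing 1288 by 60 gives quotient 21 and remainder 28.
(47 + 28) mod 60 = 15.

15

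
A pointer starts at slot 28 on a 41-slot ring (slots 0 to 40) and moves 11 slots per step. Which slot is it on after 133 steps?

133·11 = 1463.
1463 = 35·41 + 28, so 1463 mod 41 = 28.
(28 + 28) mod 41 = 15.

15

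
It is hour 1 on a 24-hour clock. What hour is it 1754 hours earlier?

1754 = 73·24 + 2, so 1754 mod 24 = 2.
(1 − 2) mod 24 = 23.

23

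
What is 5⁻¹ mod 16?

5·13 = 65 = 4·16 + 1, so 5⁻¹ ≡ 13 (mod 16).

13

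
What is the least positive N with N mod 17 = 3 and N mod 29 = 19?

309

x ≡ 3 (mod 17) gives x ∈ {3, 20, 37, 54, 71, 88, 105, 122, …}.
The first of these with x mod 29 = 19 is 309.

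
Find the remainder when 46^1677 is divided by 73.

By repeated squaring mod 73: 46^1≡46, 46^2≡72, 46^4≡1, 46^8≡1, 46^16≡1, 46^32≡1, 46^64≡1, 46^128≡1, 46^256≡1, 46^512≡1, 46^1024≡1.
Since 1677 = 1 + 4 + 8 + 128 + 512 + 1024 in binary, 46^1677 ≡ 46·1·1·1·1·1 ≡ 46 (mod 73).

46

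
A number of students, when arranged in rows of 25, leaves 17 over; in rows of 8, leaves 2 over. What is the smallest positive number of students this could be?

Since 8·22 ≡ 1 (mod 25), take x = 2 + 8·((17−2)·22 mod 25) = 2 + 8·5 = 42.
Check: 42 mod 25 = 17, 42 mod 8 = 2.

42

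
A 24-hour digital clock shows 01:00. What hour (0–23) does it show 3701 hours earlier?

20

3701 mod 24 = 5 (since 154·24 = 3696).
(1 − 5) mod 24 = 20.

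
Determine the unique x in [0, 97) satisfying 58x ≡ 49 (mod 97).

46

The inverse of 58 mod 97 is 92 (since 58·92 = 5336 ≡ 1).
So x ≡ 92·49 = 4508 ≡ 46 (mod 97).
Check: 58·46 = 2668 = 27·97 + 49.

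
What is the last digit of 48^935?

Last digits of 8^n: 8, 4, 2, 6 (period 4).
935 mod 4 = 3, so the last digit matches 8^3 = 2.

2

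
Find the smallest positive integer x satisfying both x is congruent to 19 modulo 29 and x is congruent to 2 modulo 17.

19

x ≡ 2 (mod 17) gives x ∈ {2, 19}.
The first of these with x mod 29 = 19 is 19.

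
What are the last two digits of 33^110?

49

Successive squares of 33 mod 100: 33^1≡33, 33^2≡89, 33^4≡21, 33^8≡41, 33^16≡81, 33^32≡61, 33^64≡21.
110 = 2 + 4 + 8 + 32 + 64, so 33^110 ≡ 89·21·41·61·21 ≡ 49 (mod 100).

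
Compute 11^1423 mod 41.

22

Successive squares of 11 mod 41: 11^1≡11, 11^2≡39, 11^4≡4, 11^8≡16, 11^16≡10, 11^32≡18, 11^64≡37, 11^128≡16, 11^256≡10, 11^512≡18, 11^1024≡37.
Since 1423 = 1 + 2 + 4 + 8 + 128 + 256 + 1024 in binary, 11^1423 ≡ 11·39·4·16·16·10·37 ≡ 22 (mod 41).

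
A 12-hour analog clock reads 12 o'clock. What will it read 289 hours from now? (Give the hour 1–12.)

289 − 24·12 = 1, so 289 ≡ 1 (mod 12).
12 + 1 → 1 on a 12-hour dial.

1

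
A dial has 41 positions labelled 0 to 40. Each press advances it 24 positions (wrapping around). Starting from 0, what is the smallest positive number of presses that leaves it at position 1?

12

41 = 1·24 + 17
24 = 1·17 + 7
17 = 2·7 + 3
7 = 2·3 + 1
3 = 3·1 + 0
Back-substituting gives 24·12 ≡ 1 (mod 41).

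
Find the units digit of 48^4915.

2

Last digits of 8^n: 8, 4, 2, 6 (period 4).
4915 leaves remainder 3 on division by 4, so 48^4915 ends in 2.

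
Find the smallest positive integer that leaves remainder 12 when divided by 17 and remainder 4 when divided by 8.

x ≡ 4 (mod 8) gives x ∈ {4, 12}.
The first of these with x mod 17 = 12 is 12.

12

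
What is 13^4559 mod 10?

7

The units digit of 13^n cycles with period 4: 3, 9, 7, 1, …
4559 mod 4 = 3, so the last digit matches 3^3 = 7.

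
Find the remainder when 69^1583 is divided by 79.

41

By repeated squaring mod 79: 69^1≡69, 69^2≡21, 69^4≡46, 69^8≡62, 69^16≡52, 69^32≡18, 69^64≡8, 69^128≡64, 69^256≡67, 69^512≡65, 69^1024≡38.
1583 = 1 + 2 + 4 + 8 + 32 + 512 + 1024, so 69^1583 ≡ 69·21·46·62·18·65·38 ≡ 41 (mod 79).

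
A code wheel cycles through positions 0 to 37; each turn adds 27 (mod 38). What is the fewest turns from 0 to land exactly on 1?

27·31 = 837 = 22·38 + 1, so 27⁻¹ ≡ 31 (mod 38).

31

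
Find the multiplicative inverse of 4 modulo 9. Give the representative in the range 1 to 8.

7

4·7 = 28 = 3·9 + 1, so 4⁻¹ ≡ 7 (mod 9).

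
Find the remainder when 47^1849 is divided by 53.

49

Successive squares of 47 mod 53: 47^1≡47, 47^2≡36, 47^4≡24, 47^8≡46, 47^16≡49, 47^32≡16, 47^64≡44, 47^128≡28, 47^256≡42, 47^512≡15, 47^1024≡13.
Since 1849 = 1 + 8 + 16 + 32 + 256 + 512 + 1024 in binary, 47^1849 ≡ 47·46·49·16·42·15·13 ≡ 49 (mod 53).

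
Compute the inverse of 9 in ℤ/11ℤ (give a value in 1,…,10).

11 = 1·9 + 2
9 = 4·2 + 1
2 = 2·1 + 0
Back-substituting gives 9·5 ≡ 1 (mod 11).

5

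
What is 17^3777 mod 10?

Powers of 7 mod 10 repeat with period 4: 7, 9, 3, 1.
3777 mod 4 = 1, so the last digit matches 7^1 = 7.

7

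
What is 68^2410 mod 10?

4

Last digits of 8^n: 8, 4, 2, 6 (period 4).
2410 mod 4 = 2, so the last digit matches 8^2 = 4.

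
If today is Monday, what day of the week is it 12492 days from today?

12492 mod 7 = 4 (since 1784·7 = 12488).
Monday + 4 days → Friday.

Friday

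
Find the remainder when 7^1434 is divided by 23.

Successive squares of 7 mod 23: 7^1≡7, 7^2≡3, 7^4≡9, 7^8≡12, 7^16≡6, 7^32≡13, 7^64≡8, 7^128≡18, 7^256≡2, 7^512≡4, 7^1024≡16.
Since 1434 = 2 + 8 + 16 + 128 + 256 + 1024 in binary, 7^1434 ≡ 3·12·6·18·2·16 ≡ 9 (mod 23).

9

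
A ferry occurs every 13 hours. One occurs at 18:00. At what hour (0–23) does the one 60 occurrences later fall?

60·13 = 780.
780 = 32·24 + 12, so 780 mod 24 = 12.
(18 + 12) mod 24 = 6.

6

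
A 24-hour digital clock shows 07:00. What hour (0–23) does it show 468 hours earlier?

Dividing 468 by 24 gives quotient 19 and remainder 12.
(7 − 12) mod 24 = 19.

19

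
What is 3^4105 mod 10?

The units digit of 3^n cycles with period 4: 3, 9, 7, 1, …
4105 mod 4 = 1, so the last digit matches 3^1 = 3.

3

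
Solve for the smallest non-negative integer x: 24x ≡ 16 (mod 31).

11

The inverse of 24 mod 31 is 22 (since 24·22 = 528 ≡ 1).
Multiplying both sides by 22: x ≡ 22·16 = 352 ≡ 11 (mod 31).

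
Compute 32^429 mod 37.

29

Square-and-reduce mod 37: 32^1≡32, 32^2≡25, 32^4≡33, 32^8≡16, 32^16≡34, 32^32≡9, 32^64≡7, 32^128≡12, 32^256≡33.
429 = 1 + 4 + 8 + 32 + 128 + 256, so 32^429 ≡ 32·33·16·9·12·33 ≡ 29 (mod 37).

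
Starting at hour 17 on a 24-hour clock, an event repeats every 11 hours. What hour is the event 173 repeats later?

0

173·11 = 1903.
Dividing 1903 by 24 gives quotient 79 and remainder 7.
(17 + 7) mod 24 = 0.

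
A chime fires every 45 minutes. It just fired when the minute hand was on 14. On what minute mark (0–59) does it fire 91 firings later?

91·45 = 4095.
4095 mod 60 = 15 (since 68·60 = 4080).
(14 + 15) mod 60 = 29.

29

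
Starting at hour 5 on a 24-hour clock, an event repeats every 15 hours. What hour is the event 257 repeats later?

20

257·15 = 3855.
3855 − 160·24 = 15, so 3855 ≡ 15 (mod 24).
(5 + 15) mod 24 = 20.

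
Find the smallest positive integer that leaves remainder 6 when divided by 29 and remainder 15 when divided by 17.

Since 17·12 ≡ 1 (mod 29), take x = 15 + 17·((6−15)·12 mod 29) = 15 + 17·8 = 151.
Check: 151 mod 29 = 6, 151 mod 17 = 15.

151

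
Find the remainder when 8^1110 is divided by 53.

4

Square-and-reduce mod 53: 8^1≡8, 8^2≡11, 8^4≡15, 8^8≡13, 8^16≡10, 8^32≡47, 8^64≡36, 8^128≡24, 8^256≡46, 8^512≡49, 8^1024≡16.
Since 1110 = 2 + 4 + 16 + 64 + 1024 in binary, 8^1110 ≡ 11·15·10·36·16 ≡ 4 (mod 53).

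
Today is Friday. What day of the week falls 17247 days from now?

17247 mod 7 = 6 (since 2463·7 = 17241).
Friday + 6 days → Thursday.

Thursday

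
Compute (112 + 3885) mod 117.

3885 − 33·117 = 24, so 3885 ≡ 24 (mod 117).
(112 + 24) mod 117 = 19.

19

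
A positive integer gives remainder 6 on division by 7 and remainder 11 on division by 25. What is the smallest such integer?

111

x ≡ 6 (mod 7) gives x ∈ {6, 13, 20, 27, 34, 41, 48, 55, …}.
The first of these with x mod 25 = 11 is 111.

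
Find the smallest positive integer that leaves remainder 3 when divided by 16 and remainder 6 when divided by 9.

51

x ≡ 6 (mod 9) gives x ∈ {6, 15, 24, 33, 42, 51}.
The first of these with x mod 16 = 3 is 51.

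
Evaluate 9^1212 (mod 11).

4

By repeated squaring mod 11: 9^1≡9, 9^2≡4, 9^4≡5, 9^8≡3, 9^16≡9, 9^32≡4, 9^64≡5, 9^128≡3, 9^256≡9, 9^512≡4, 9^1024≡5.
1212 = 4 + 8 + 16 + 32 + 128 + 1024, so 9^1212 ≡ 5·3·9·4·3·5 ≡ 4 (mod 11).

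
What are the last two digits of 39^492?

By repeated squaring mod 100: 39^1≡39, 39^2≡21, 39^4≡41, 39^8≡81, 39^16≡61, 39^32≡21, 39^64≡41, 39^128≡81, 39^256≡61.
Since 492 = 4 + 8 + 32 + 64 + 128 + 256 in binary, 39^492 ≡ 41·81·21·41·81·61 ≡ 21 (mod 100).

21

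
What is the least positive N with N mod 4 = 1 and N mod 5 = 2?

Since 5·1 ≡ 1 (mod 4), take x = 2 + 5·((1−2)·1 mod 4) = 2 + 5·3 = 17.
Check: 17 mod 4 = 1, 17 mod 5 = 2.

17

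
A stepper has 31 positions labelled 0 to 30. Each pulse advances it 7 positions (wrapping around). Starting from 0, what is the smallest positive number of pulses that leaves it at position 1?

7·9 = 63 = 2·31 + 1, so 7⁻¹ ≡ 9 (mod 31).

9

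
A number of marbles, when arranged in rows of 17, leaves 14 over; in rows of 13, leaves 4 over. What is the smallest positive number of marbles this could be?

x ≡ 4 (mod 13) gives x ∈ {4, 17, 30, 43, 56, 69, 82}.
The first of these with x mod 17 = 14 is 82.

82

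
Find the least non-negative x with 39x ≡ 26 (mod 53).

36

The inverse of 39 mod 53 is 34 (since 39·34 = 1326 ≡ 1).
Multiplying both sides by 34: x ≡ 34·26 = 884 ≡ 36 (mod 53).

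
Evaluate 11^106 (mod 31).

By repeated squaring mod 31: 11^1≡11, 11^2≡28, 11^4≡9, 11^8≡19, 11^16≡20, 11^32≡28, 11^64≡9.
Since 106 = 2 + 8 + 32 + 64 in binary, 11^106 ≡ 28·19·28·9 ≡ 20 (mod 31).

20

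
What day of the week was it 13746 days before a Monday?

13746 = 1963·7 + 5, so 13746 mod 7 = 5.
Monday − 5 days → Wednesday.

Wednesday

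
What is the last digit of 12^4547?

8

Last digits of 2^n: 2, 4, 8, 6 (period 4).
4547 leaves remainder 3 on division by 4, so 12^4547 ends in 8.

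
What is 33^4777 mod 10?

Last digits of 3^n: 3, 9, 7, 1 (period 4).
4777 leaves remainder 1 on division by 4, so 33^4777 ends in 3.

3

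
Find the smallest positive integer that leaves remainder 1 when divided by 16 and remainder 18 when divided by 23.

225

Since 23·7 ≡ 1 (mod 16), take x = 18 + 23·((1−18)·7 mod 16) = 18 + 23·9 = 225.
Check: 225 mod 16 = 1, 225 mod 23 = 18.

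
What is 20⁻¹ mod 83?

54

20·54 = 1080 = 13·83 + 1, so 20⁻¹ ≡ 54 (mod 83).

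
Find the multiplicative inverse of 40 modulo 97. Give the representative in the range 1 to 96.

17

40·17 = 680 = 7·97 + 1, so 40⁻¹ ≡ 17 (mod 97).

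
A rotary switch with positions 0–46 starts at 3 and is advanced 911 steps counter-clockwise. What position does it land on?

Dividing 911 by 47 gives quotient 19 and remainder 18.
(3 − 18) mod 47 = 32.

32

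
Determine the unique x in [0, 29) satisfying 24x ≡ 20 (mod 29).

25

The inverse of 24 mod 29 is 23 (since 24·23 = 552 ≡ 1).
Multiplying both sides by 23: x ≡ 23·20 = 460 ≡ 25 (mod 29).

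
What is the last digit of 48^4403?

Powers of 8 mod 10 repeat with period 4: 8, 4, 2, 6.
4403 leaves remainder 3 on division by 4, so 48^4403 ends in 2.

2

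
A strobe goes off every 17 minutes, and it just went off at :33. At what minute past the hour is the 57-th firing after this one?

57·17 = 969.
Dividing 969 by 60 gives quotient 16 and remainder 9.
(33 + 9) mod 60 = 42.

42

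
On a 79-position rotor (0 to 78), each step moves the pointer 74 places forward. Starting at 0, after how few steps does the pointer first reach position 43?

23

74⁻¹ ≡ 63 (mod 79) because 74·63 = 4662 = 59·79 + 1.
So x ≡ 63·43 = 2709 ≡ 23 (mod 79).
Check: 74·23 = 1702 = 21·79 + 43.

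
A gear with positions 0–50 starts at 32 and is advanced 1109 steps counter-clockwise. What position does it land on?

45

1109 − 21·51 = 38, so 1109 ≡ 38 (mod 51).
(32 − 38) mod 51 = 45.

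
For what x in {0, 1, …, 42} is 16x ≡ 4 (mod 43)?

11

The inverse of 16 mod 43 is 35 (since 16·35 = 560 ≡ 1).
So x ≡ 35·4 = 140 ≡ 11 (mod 43).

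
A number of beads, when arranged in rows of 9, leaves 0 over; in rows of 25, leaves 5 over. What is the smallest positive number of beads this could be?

180

x ≡ 0 (mod 9) gives x ∈ {0, 9, 18, 27, 36, 45, 54, 63, …}.
The first of these with x mod 25 = 5 is 180.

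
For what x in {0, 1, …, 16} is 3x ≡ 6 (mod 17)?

2

3⁻¹ ≡ 6 (mod 17) because 3·6 = 18 = 1·17 + 1.
So x ≡ 6·6 = 36 ≡ 2 (mod 17).
Check: 3·2 = 6 = 0·17 + 6.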